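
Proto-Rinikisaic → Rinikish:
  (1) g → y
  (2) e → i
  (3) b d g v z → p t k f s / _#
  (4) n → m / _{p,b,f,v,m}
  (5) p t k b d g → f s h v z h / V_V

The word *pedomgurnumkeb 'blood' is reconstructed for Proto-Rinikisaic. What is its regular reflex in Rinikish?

Rinikish: *pedomgurnumkeb
  pedomgurnumkeb → pedomyurnumkeb   [unconditioned shift]
  pedomyurnumkeb → pidomyurnumkib   [vowel merger]
  pidomyurnumkib → pidomyurnumkip   [final devoicing]
  pidomyurnumkip (rule 4 does not apply)
  pidomyurnumkip → pizomyurnumkip   [intervocalic lenition]
  giving Rinikish pizomyurnumkip.

pizomyurnumkip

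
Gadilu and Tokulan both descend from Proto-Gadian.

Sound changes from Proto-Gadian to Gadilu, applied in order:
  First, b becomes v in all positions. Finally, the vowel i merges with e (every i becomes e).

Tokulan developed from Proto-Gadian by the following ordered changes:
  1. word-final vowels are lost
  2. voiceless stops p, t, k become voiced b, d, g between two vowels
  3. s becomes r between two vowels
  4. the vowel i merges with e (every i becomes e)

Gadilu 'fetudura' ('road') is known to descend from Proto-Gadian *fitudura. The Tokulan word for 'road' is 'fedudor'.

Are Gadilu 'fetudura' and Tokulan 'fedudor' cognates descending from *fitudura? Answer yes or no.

Derive the expected Tokulan reflex of *fitudura:
Tokulan: *fitudura
  fitudura → fitudur   [apocope]
  fitudur → fidudur   [intervocalic voicing]
  fidudur (rule 3 does not apply)
  fidudur → fedudur   [vowel merger]
  giving Tokulan fedudur.
The regular Tokulan reflex would be 'fedudur', but the attested form is 'fedudor'. The correspondence is irregular, so they are not cognates (the Tokulan form has a different source).

no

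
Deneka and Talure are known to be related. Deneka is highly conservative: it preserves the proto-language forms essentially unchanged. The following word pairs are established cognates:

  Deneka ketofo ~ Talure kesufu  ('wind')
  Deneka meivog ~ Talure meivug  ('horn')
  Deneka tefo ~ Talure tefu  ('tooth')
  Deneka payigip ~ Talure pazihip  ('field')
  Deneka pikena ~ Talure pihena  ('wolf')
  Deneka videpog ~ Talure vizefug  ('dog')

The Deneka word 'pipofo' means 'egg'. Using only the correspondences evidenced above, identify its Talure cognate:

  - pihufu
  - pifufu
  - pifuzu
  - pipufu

videpog ~ vizefug — Deneka p corresponds to Talure f between vowels (before a back vowel).
ketofo ~ kesufu — Deneka o corresponds to Talure u after a consonant, before a labial obstruent.
ketofo ~ kesufu, tefo ~ tefu — Deneka o corresponds to Talure u word-finally.
Applying these to Deneka 'pipofo':
  pipofo → pifofo   (p→f between vowels (before a back vowel))
  pifofo → pifufo   (o→u after a consonant, before a labial obstruent)
  pifufo → pifufu   (o→u word-finally)
So the Talure cognate is 'pifufu'.

pifufu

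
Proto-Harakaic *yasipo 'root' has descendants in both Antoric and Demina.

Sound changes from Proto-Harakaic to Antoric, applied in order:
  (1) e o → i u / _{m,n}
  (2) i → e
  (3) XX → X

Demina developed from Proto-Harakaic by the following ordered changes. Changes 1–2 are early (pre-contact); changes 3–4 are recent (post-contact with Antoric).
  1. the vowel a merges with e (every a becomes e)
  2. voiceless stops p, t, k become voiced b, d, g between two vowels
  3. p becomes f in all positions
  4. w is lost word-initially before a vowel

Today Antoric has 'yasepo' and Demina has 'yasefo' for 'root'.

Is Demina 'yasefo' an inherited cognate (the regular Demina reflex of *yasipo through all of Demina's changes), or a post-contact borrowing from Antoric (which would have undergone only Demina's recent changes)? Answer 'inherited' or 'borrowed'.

borrowed

If inherited, *yasipo would pass through all of Demina's changes:
Demina: *yasipo
  yasipo → yesipo   [vowel merger]
  yesipo → yesibo   [intervocalic voicing]
  yesibo (rule 3 does not apply)
  yesibo (rule 4 does not apply)
  giving Demina yesibo.
If borrowed from Antoric 'yasepo' after the early changes, it would undergo only the recent ones:
  rule 3 (unconditioned shift): yasepo → yasefo
  rule 4 (glide loss): no change (yasefo)
  ⇒ as a loan: yasefo
Demina 'yasefo' matches the loan outcome 'yasefo', not the inherited 'yesibo' — it skipped the early Demina changes, so it was borrowed from Antoric.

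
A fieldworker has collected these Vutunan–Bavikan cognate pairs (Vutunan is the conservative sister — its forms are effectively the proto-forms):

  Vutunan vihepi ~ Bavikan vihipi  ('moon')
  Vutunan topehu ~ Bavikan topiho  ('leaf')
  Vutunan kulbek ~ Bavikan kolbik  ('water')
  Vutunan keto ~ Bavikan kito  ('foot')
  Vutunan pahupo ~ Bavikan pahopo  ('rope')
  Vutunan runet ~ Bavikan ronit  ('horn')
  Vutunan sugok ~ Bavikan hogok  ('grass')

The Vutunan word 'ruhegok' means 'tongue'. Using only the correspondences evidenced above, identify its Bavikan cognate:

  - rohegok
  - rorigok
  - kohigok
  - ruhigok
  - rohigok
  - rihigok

rohigok

kulbek ~ kolbik, sugok ~ hogok — Vutunan u corresponds to Bavikan o after a consonant, before a consonant other than r, m, n, p, b, f, v.
topehu ~ topiho, kulbek ~ kolbik — Vutunan e corresponds to Bavikan i after a consonant, before a consonant other than r, m, n, p, b, f, v.
Applying these to Vutunan 'ruhegok':
  ruhegok → rohegok   (u→o after a consonant, before a consonant other than r, m, n, p, b, f, v)
  rohegok → rohigok   (e→i after a consonant, before a consonant other than r, m, n, p, b, f, v)
So the Bavikan cognate is 'rohigok'.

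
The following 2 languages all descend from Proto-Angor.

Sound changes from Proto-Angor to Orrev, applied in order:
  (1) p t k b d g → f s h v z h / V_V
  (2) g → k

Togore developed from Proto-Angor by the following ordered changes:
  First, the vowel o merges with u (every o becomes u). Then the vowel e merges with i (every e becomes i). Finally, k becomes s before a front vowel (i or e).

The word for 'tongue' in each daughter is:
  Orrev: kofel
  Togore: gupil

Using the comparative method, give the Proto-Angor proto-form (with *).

Position 2: Orrev has o, Togore has u. Orrev preserves o here (none of its changes turn any other segment into o), so the proto-segment is *o.
Position 3: Orrev has f, Togore has p. Togore preserves p here (none of its changes turn any other segment into p), so the proto-segment is *p.
Position 4: Orrev has e, Togore has i. Orrev preserves e here (none of its changes turn any other segment into e), so the proto-segment is *e.
Verify the candidate proto-form against each daughter:
Orrev: start from *gopel.
  rule 1 (intervocalic lenition): gopel → gofel
  rule 2 (unconditioned shift): gofel → kofel
  ⇒ Orrev kofel
Togore: *gopel
  gopel → gupel   [vowel merger]
  gupel → gupil   [vowel merger]
  gupil (rule 3 does not apply)
  giving Togore gupil.
*gopel is the unique common source.

*gopel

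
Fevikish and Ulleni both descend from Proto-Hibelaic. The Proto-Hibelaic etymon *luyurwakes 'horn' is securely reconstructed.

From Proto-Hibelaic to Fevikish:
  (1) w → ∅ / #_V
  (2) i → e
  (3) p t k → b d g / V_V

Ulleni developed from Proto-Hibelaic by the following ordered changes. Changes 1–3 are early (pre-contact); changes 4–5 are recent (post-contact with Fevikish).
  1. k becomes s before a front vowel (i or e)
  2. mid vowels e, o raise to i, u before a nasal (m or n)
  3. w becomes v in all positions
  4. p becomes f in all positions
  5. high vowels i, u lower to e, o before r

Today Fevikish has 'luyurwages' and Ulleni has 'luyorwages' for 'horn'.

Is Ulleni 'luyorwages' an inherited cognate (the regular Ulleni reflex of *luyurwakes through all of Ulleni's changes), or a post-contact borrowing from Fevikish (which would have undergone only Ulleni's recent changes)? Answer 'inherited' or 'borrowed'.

borrowed

If inherited, *luyurwakes would pass through all of Ulleni's changes:
Ulleni: *luyurwakes
  luyurwakes → luyurwases   [palatalisation]
  luyurwases (rule 2 does not apply)
  luyurwases → luyurvases   [unconditioned shift]
  luyurvases (rule 4 does not apply)
  luyurvases → luyorvases   [pre-rhotic lowering]
  giving Ulleni luyorvases.
If borrowed from Fevikish 'luyurwages' after the early changes, it would undergo only the recent ones:
  rule 4 (unconditioned shift): no change (luyurwages)
  rule 5 (pre-rhotic lowering): luyurwages → luyorwages
  ⇒ as a loan: luyorwages
Ulleni 'luyorwages' matches the loan outcome 'luyorwages', not the inherited 'luyorvases' — it skipped the early Ulleni changes, so it was borrowed from Fevikish.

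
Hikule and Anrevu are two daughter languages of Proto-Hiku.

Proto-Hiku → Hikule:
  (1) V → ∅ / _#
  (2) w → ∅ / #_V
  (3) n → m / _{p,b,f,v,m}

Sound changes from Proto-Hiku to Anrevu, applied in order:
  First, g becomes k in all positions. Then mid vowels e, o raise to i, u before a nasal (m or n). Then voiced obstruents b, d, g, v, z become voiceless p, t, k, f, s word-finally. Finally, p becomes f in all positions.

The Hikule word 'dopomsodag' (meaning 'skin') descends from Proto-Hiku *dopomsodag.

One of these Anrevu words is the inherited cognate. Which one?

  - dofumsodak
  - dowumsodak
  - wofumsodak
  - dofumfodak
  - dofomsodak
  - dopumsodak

dofumsodak

Anrevu: *dopomsodag
  dopomsodag → dopomsodak   [unconditioned shift]
  dopomsodak → dopumsodak   [pre-nasal raising]
  dopumsodak (rule 3 does not apply)
  dopumsodak → dofumsodak   [unconditioned shift]
  giving Anrevu dofumsodak.
Only 'dofumsodak' matches the regular Anrevu development of *dopomsodag.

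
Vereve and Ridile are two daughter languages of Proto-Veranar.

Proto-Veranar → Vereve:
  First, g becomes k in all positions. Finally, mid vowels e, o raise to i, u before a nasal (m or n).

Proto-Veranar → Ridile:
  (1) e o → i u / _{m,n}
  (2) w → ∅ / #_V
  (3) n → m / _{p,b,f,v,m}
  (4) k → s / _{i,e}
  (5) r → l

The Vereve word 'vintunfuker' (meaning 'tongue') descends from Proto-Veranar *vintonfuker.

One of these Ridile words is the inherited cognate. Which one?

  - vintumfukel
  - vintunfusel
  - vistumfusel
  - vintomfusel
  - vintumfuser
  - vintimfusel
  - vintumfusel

vintumfusel

Ridile: *vintonfuker > vintunfuker > vintumfuker > vintumfuser > vintumfusel  (by pre-nasal raising, nasal place assimilation, palatalisation, unconditioned shift)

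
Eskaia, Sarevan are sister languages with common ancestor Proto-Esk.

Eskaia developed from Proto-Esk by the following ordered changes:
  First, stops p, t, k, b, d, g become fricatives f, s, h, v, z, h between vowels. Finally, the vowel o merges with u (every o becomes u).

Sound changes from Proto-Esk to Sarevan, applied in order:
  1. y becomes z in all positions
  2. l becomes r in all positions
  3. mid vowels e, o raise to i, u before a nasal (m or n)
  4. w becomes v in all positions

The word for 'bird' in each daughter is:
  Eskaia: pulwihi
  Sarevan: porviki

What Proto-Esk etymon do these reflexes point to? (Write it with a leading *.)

*polwiki

Position 3: Eskaia has l, Sarevan has r. Eskaia preserves l here (none of its changes turn any other segment into l), so the proto-segment is *l.
Position 2: Eskaia has u, Sarevan has o. Sarevan preserves o here (none of its changes turn any other segment into o), so the proto-segment is *o.
Verify the candidate proto-form against each daughter:
Eskaia: *polwiki
  polwiki → polwihi   [intervocalic lenition]
  polwihi → pulwihi   [vowel merger]
  giving Eskaia pulwihi.
Sarevan: *polwiki
  polwiki (rule 1 does not apply)
  polwiki → porwiki   [unconditioned shift]
  porwiki (rule 3 does not apply)
  porwiki → porviki   [unconditioned shift]
  giving Sarevan porviki.
*polwiki is the unique common source.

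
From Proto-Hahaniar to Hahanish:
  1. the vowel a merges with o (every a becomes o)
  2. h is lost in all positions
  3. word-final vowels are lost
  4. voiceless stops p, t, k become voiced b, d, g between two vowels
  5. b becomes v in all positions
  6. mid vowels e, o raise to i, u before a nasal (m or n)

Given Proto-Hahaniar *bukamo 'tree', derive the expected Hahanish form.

Hahanish: start from *bukamo.
  rule 1 (vowel merger): bukamo → bukomo
  rule 2: no change — bukomo
  rule 3 (apocope): bukomo → bukom
  rule 4 (intervocalic voicing): bukom → bugom
  rule 5 (unconditioned shift): bugom → vugom
  rule 6 (pre-nasal raising): vugom → vugum
  ⇒ Hahanish vugum

vugum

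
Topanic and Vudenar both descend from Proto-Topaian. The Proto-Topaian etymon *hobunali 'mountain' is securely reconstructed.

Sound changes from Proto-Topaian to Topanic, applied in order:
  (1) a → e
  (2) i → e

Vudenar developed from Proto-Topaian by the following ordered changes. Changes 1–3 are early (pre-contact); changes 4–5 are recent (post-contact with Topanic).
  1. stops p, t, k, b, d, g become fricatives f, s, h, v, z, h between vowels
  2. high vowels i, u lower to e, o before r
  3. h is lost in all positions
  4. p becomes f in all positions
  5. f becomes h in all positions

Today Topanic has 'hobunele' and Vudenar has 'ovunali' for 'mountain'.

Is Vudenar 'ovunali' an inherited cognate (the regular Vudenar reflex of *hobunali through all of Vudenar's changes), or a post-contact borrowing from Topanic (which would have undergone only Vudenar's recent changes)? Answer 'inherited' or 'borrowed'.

inherited

If inherited, *hobunali would pass through all of Vudenar's changes:
Vudenar: *hobunali > hovunali > ovunali  (by intervocalic lenition, h-loss)
If borrowed from Topanic 'hobunele' after the early changes, it would undergo only the recent ones:
  rule 4 (unconditioned shift): no change (hobunele)
  rule 5 (unconditioned shift): no change (hobunele)
  ⇒ as a loan: hobunele
Vudenar 'ovunali' matches the inherited outcome exactly, so it is an inherited cognate, not a loan.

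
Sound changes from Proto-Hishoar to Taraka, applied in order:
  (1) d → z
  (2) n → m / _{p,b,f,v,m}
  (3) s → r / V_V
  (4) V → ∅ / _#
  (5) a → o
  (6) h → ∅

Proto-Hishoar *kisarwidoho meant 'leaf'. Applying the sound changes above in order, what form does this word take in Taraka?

Taraka: *kisarwidoho > kisarwizoho > kirarwizoho > kirarwizoh > kirorwizoh > kirorwizo  (by unconditioned shift, rhotacism, apocope, vowel merger, h-loss)

kirorwizo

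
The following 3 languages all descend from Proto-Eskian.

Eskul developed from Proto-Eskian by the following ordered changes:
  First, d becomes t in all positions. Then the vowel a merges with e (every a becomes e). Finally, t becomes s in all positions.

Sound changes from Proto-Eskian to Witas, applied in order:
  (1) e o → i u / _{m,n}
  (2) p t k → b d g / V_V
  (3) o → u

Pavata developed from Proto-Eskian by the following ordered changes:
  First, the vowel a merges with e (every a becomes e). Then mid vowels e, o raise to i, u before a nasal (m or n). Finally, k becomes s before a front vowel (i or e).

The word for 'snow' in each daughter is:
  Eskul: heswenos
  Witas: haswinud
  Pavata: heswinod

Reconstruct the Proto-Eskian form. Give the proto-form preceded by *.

Position 5: Eskul has e, Witas has i, Pavata has i. Taking the neighbouring segments as reconstructed: Eskul e could go back to *a or *e; Witas i could go back to *e or *i; Pavata i could go back to *a or *e or *i — the one source consistent with every daughter is *e.
Position 8: Eskul has s, Witas has d, Pavata has d. Pavata preserves d here (none of its changes turn any other segment into d), so the proto-segment is *d.
Verify the candidate proto-form against each daughter:
Eskul: *haswenod > haswenot > heswenot > heswenos  (by unconditioned shift, vowel merger, unconditioned shift)
Witas: *haswenod > haswinod > haswinud  (by pre-nasal raising, vowel merger)
Pavata: *haswenod
  haswenod → heswenod   [vowel merger]
  heswenod → heswinod   [pre-nasal raising]
  heswinod (rule 3 does not apply)
  giving Pavata heswinod.
No other proto-form is consistent with every reflex, so the reconstruction is *haswenod.

*haswenod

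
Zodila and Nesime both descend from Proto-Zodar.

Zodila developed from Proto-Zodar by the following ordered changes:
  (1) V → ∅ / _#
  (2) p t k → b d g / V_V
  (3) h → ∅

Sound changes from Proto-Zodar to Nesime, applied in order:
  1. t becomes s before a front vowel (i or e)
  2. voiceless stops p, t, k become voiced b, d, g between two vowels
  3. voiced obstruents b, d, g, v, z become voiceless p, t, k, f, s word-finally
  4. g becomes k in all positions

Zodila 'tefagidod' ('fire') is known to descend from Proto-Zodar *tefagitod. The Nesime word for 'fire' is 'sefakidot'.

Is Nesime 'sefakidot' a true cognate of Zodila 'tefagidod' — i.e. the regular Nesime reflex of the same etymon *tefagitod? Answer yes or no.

Derive the expected Nesime reflex of *tefagitod:
Nesime: *tefagitod > sefagitod > sefagidod > sefagidot > sefakidot  (by palatalisation, intervocalic voicing, final devoicing, unconditioned shift)
Nesime 'sefakidot' matches the regular reflex exactly, so the pair is cognate.

yes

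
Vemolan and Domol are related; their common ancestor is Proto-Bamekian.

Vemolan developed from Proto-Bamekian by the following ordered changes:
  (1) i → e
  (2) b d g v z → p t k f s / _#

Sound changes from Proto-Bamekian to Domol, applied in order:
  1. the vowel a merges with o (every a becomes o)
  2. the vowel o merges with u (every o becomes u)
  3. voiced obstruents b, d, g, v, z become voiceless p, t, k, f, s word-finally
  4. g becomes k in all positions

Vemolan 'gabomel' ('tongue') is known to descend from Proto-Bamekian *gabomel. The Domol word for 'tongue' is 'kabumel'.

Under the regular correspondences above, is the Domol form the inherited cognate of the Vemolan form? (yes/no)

Derive the expected Domol reflex of *gabomel:
Domol: start from *gabomel.
  rule 1 (vowel merger): gabomel → gobomel
  rule 2 (vowel merger): gobomel → gubumel
  rule 3: no change — gubumel
  rule 4 (unconditioned shift): gubumel → kubumel
  ⇒ Domol kubumel
The regular Domol reflex would be 'kubumel', but the attested form is 'kabumel'. The correspondence is irregular, so they are not cognates (the Domol form has a different source).

no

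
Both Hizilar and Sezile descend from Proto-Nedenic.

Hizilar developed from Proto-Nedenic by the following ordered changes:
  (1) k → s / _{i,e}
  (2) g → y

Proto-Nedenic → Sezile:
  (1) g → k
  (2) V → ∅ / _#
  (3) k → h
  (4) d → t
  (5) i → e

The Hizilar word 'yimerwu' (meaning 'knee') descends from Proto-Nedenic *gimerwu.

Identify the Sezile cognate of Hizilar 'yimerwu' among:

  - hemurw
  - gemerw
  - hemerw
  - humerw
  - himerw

Sezile: start from *gimerwu.
  rule 1 (unconditioned shift): gimerwu → kimerwu
  rule 2 (apocope): kimerwu → kimerw
  rule 3 (unconditioned shift): kimerw → himerw
  rule 4: no change — himerw
  rule 5 (vowel merger): himerw → hemerw
  ⇒ Sezile hemerw
The other candidates each miss or misapply at least one Sezile change.

hemerw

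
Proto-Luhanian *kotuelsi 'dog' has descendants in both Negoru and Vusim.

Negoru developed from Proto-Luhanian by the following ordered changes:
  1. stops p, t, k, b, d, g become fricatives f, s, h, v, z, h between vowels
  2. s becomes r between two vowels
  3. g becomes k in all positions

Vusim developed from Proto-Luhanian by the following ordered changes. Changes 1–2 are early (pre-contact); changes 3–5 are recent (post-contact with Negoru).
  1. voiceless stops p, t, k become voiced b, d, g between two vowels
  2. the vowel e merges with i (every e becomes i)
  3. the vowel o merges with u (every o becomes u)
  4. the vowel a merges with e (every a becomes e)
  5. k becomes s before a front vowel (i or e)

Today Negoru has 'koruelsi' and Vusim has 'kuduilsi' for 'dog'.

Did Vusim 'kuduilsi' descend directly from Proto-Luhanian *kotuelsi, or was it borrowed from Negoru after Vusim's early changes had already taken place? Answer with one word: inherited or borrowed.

inherited

If inherited, *kotuelsi would pass through all of Vusim's changes:
Vusim: *kotuelsi > koduelsi > koduilsi > kuduilsi  (by intervocalic voicing, vowel merger, vowel merger)
If borrowed from Negoru 'koruelsi' after the early changes, it would undergo only the recent ones:
  rule 3 (vowel merger): koruelsi → kuruelsi
  rule 4 (vowel merger): no change (kuruelsi)
  rule 5 (palatalisation): no change (kuruelsi)
  ⇒ as a loan: kuruelsi
Vusim 'kuduilsi' matches the inherited outcome exactly, so it is an inherited cognate, not a loan.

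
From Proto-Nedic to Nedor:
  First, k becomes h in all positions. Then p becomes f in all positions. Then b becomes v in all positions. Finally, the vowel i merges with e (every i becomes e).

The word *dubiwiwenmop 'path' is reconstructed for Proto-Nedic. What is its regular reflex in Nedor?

duvewewenmof

Nedor: *dubiwiwenmop > dubiwiwenmof > duviwiwenmof > duvewewenmof  (by unconditioned shift, unconditioned shift, vowel merger)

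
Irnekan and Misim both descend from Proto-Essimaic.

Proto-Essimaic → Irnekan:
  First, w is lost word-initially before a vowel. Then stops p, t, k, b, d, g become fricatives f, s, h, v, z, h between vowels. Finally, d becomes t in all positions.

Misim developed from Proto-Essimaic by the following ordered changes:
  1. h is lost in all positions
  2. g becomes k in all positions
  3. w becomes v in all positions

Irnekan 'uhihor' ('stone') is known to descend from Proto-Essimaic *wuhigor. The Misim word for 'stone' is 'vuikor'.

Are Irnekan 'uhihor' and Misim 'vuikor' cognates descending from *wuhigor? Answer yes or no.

yes

Derive the expected Misim reflex of *wuhigor:
Misim: start from *wuhigor.
  rule 1 (h-loss): wuhigor → wuigor
  rule 2 (unconditioned shift): wuigor → wuikor
  rule 3 (unconditioned shift): wuikor → vuikor
  ⇒ Misim vuikor
Misim 'vuikor' matches the regular reflex exactly, so the pair is cognate.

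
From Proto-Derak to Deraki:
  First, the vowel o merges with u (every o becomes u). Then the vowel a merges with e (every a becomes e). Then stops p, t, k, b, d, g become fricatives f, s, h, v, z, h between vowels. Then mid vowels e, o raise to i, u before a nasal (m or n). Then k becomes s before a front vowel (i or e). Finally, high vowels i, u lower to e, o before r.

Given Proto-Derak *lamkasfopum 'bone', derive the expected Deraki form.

Deraki: *lamkasfopum > lamkasfupum > lemkesfupum > lemkesfufum > limkesfufum > limsesfufum  (by vowel merger, vowel merger, intervocalic lenition, pre-nasal raising, palatalisation)

limsesfufum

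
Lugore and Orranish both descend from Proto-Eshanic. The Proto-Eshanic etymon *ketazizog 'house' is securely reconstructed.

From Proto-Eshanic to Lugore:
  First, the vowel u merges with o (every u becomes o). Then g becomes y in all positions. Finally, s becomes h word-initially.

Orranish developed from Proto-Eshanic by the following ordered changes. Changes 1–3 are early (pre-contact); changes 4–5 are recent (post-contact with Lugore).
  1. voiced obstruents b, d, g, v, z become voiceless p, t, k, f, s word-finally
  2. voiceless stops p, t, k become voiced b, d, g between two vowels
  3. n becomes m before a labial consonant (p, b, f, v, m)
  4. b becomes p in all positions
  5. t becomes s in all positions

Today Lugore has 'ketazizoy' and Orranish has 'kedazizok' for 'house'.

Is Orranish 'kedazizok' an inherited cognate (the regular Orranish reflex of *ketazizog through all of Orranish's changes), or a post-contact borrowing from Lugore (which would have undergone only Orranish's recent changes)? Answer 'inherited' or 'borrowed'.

If inherited, *ketazizog would pass through all of Orranish's changes:
Orranish: *ketazizog
  ketazizog → ketazizok   [final devoicing]
  ketazizok → kedazizok   [intervocalic voicing]
  kedazizok (rule 3 does not apply)
  kedazizok (rule 4 does not apply)
  kedazizok (rule 5 does not apply)
  giving Orranish kedazizok.
If borrowed from Lugore 'ketazizoy' after the early changes, it would undergo only the recent ones:
  rule 4 (unconditioned shift): no change (ketazizoy)
  rule 5 (unconditioned shift): ketazizoy → kesazizoy
  ⇒ as a loan: kesazizoy
Orranish 'kedazizok' matches the inherited outcome exactly, so it is an inherited cognate, not a loan.

inherited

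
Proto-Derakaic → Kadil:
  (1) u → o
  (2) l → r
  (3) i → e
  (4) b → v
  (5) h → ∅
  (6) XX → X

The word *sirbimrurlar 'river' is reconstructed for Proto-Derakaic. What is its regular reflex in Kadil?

servemrorar

Kadil: *sirbimrurlar
  sirbimrurlar → sirbimrorlar   [vowel merger]
  sirbimrorlar → sirbimrorrar   [unconditioned shift]
  sirbimrorrar → serbemrorrar   [vowel merger]
  serbemrorrar → servemrorrar   [unconditioned shift]
  servemrorrar (rule 5 does not apply)
  servemrorrar → servemrorar   [degemination]
  giving Kadil servemrorar.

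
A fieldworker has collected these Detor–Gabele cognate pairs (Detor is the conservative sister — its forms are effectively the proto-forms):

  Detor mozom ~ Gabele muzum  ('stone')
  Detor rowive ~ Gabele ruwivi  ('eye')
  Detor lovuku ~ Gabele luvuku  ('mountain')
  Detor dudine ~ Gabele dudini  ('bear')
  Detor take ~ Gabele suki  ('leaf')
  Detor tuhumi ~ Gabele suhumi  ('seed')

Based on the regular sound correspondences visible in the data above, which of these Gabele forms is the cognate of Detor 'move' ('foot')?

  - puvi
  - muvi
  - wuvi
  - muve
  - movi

muvi

lovuku ~ luvuku — Detor o corresponds to Gabele u after a consonant, before a labial obstruent.
rowive ~ ruwivi, dudine ~ dudini — Detor e corresponds to Gabele i word-finally.
Applying these to Detor 'move':
  move → muve   (o→u after a consonant, before a labial obstruent)
  muve → muvi   (e→i word-finally)
So the Gabele cognate is 'muvi'.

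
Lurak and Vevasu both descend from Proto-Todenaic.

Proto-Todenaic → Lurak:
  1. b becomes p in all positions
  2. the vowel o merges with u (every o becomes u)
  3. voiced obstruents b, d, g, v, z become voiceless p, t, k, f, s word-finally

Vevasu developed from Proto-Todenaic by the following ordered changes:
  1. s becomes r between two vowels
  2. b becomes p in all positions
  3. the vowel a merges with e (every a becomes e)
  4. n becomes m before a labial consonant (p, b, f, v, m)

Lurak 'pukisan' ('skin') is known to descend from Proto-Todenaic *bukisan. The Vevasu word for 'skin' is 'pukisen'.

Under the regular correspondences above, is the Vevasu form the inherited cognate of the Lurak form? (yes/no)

Derive the expected Vevasu reflex of *bukisan:
Vevasu: *bukisan > bukiran > pukiran > pukiren  (by rhotacism, unconditioned shift, vowel merger)
The regular Vevasu reflex would be 'pukiren', but the attested form is 'pukisen'. The correspondence is irregular, so they are not cognates (the Vevasu form has a different source).

no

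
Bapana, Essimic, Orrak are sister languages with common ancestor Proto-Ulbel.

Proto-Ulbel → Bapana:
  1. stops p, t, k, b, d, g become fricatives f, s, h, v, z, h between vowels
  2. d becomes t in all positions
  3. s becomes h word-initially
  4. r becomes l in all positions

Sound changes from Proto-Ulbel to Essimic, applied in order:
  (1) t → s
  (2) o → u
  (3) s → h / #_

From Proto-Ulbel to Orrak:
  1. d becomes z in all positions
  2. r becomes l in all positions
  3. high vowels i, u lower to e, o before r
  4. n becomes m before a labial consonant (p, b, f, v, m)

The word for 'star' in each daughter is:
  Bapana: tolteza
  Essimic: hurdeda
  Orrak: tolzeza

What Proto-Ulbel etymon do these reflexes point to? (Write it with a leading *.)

Position 1: Bapana has t, Essimic has h, Orrak has t. Orrak preserves t here (none of its changes turn any other segment into t), so the proto-segment is *t.
Position 4: Bapana has t, Essimic has d, Orrak has z. Essimic preserves d here (none of its changes turn any other segment into d), so the proto-segment is *d.
Continuing position by position gives *tordeda; check it forward:
Bapana: *tordeda
  tordeda → tordeza   [intervocalic lenition]
  tordeza → torteza   [unconditioned shift]
  torteza (rule 3 does not apply)
  torteza → tolteza   [unconditioned shift]
  giving Bapana tolteza.
Essimic: start from *tordeda.
  rule 1 (unconditioned shift): tordeda → sordeda
  rule 2 (vowel merger): sordeda → surdeda
  rule 3 (debuccalisation): surdeda → hurdeda
  ⇒ Essimic hurdeda
Orrak: start from *tordeda.
  rule 1 (unconditioned shift): tordeda → torzeza
  rule 2 (unconditioned shift): torzeza → tolzeza
  rule 3: no change — tolzeza
  rule 4: no change — tolzeza
  ⇒ Orrak tolzeza
*tordeda is the unique common source.

*tordeda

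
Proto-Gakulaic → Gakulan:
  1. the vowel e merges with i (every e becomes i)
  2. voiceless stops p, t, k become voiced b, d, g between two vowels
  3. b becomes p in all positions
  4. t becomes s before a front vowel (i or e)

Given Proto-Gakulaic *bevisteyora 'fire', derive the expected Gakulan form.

pivissiyora

Gakulan: start from *bevisteyora.
  rule 1 (vowel merger): bevisteyora → bivistiyora
  rule 2: no change — bivistiyora
  rule 3 (unconditioned shift): bivistiyora → pivistiyora
  rule 4 (palatalisation): pivistiyora → pivissiyora
  ⇒ Gakulan pivissiyora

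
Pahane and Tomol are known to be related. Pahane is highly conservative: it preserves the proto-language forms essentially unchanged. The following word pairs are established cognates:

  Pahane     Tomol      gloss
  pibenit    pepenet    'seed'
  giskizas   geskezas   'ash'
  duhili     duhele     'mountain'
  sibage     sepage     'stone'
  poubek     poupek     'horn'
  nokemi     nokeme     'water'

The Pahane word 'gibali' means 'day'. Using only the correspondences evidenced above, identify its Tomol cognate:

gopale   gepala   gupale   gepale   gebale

pibenit ~ pepenet, sibage ~ sepage — Pahane i corresponds to Tomol e after a consonant, before a labial obstruent.
sibage ~ sepage — Pahane b corresponds to Tomol p between vowels (before a back vowel).
duhili ~ duhele, nokemi ~ nokeme — Pahane i corresponds to Tomol e word-finally.
Applying these to Pahane 'gibali':
  gibali → gebali   (i→e after a consonant, before a labial obstruent)
  gebali → gepali   (b→p between vowels (before a back vowel))
  gepali → gepale   (i→e word-finally)
So the Tomol cognate is 'gepale'.

gepale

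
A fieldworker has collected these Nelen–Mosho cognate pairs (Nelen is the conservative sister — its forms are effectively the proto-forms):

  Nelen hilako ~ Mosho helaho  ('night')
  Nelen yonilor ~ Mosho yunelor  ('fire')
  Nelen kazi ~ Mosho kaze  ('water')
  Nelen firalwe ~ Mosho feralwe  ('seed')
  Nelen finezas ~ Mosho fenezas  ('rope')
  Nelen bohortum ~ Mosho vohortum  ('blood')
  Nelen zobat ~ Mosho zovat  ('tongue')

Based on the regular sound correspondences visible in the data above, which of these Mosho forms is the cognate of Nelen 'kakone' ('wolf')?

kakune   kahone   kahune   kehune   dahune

kahune

hilako ~ helaho — Nelen k corresponds to Mosho h between vowels (before a back vowel).
yonilor ~ yunelor — Nelen o corresponds to Mosho u after a consonant, before a nasal.
Applying these to Nelen 'kakone':
  kakone → kahone   (k→h between vowels (before a back vowel))
  kahone → kahune   (o→u after a consonant, before a nasal)
So the Mosho cognate is 'kahune'.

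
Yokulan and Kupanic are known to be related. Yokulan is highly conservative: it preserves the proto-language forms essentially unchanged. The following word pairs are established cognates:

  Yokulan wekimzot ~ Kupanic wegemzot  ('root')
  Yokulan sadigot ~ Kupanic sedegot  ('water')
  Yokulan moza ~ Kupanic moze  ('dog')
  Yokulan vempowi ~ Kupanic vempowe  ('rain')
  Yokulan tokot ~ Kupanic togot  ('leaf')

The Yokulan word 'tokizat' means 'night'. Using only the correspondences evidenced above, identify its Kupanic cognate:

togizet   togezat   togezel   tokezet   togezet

wekimzot ~ wegemzot — Yokulan k corresponds to Kupanic g between vowels (before a front vowel).
sadigot ~ sedegot — Yokulan i corresponds to Kupanic e after a consonant, before a consonant other than r, m, n, p, b, f, v.
sadigot ~ sedegot — Yokulan a corresponds to Kupanic e after a consonant, before a consonant other than r, m, n, p, b, f, v.
Applying these to Yokulan 'tokizat':
  tokizat → togizat   (k→g between vowels (before a front vowel))
  togizat → togezat   (i→e after a consonant, before a consonant other than r, m, n, p, b, f, v)
  togezat → togezet   (a→e after a consonant, before a consonant other than r, m, n, p, b, f, v)
So the Kupanic cognate is 'togezet'.

togezet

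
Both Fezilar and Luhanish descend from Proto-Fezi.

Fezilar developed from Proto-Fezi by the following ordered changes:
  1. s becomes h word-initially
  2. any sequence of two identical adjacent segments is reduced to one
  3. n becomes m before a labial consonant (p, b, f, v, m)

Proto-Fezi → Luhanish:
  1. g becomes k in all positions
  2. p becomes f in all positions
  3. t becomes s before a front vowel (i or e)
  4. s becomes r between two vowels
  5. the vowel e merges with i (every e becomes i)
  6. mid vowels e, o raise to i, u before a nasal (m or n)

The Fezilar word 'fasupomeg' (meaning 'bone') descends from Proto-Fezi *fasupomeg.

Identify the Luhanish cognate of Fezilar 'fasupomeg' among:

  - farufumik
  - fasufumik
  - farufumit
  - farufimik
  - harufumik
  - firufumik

farufumik

Luhanish: *fasupomeg > fasupomek > fasufomek > farufomek > farufomik > farufumik  (by unconditioned shift, unconditioned shift, rhotacism, vowel merger, pre-nasal raising)
Only 'farufumik' matches the regular Luhanish development of *fasupomeg.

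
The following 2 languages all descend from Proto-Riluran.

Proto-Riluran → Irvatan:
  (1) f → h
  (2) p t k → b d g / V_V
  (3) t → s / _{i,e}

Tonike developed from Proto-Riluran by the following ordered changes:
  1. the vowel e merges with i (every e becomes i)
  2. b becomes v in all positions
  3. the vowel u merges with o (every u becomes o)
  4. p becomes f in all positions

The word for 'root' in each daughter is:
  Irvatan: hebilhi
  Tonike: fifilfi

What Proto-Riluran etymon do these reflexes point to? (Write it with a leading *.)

Position 2: Irvatan has e, Tonike has i. Irvatan preserves e here (none of its changes turn any other segment into e), so the proto-segment is *e.
Position 3: Irvatan has b, Tonike has f. Taking the neighbouring segments as reconstructed: Irvatan b could go back to *p or *b; Tonike f could go back to *p or *f — the one source consistent with every daughter is *p.
Verify the candidate proto-form against each daughter:
Irvatan: *fepilfi
  fepilfi → hepilhi   [unconditioned shift]
  hepilhi → hebilhi   [intervocalic voicing]
  hebilhi (rule 3 does not apply)
  giving Irvatan hebilhi.
Tonike: *fepilfi
  fepilfi → fipilfi   [vowel merger]
  fipilfi (rule 2 does not apply)
  fipilfi (rule 3 does not apply)
  fipilfi → fifilfi   [unconditioned shift]
  giving Tonike fifilfi.
*fepilfi is the unique common source.

*fepilfi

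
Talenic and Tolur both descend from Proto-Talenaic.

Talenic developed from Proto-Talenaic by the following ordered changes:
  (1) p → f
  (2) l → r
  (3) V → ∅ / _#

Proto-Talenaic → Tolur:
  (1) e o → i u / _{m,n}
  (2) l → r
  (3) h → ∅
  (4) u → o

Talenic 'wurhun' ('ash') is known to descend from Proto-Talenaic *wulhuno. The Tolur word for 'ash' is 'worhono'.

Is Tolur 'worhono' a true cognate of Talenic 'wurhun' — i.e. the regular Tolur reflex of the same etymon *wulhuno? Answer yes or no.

no

Derive the expected Tolur reflex of *wulhuno:
Tolur: *wulhuno
  wulhuno (rule 1 does not apply)
  wulhuno → wurhuno   [unconditioned shift]
  wurhuno → wuruno   [h-loss]
  wuruno → worono   [vowel merger]
  giving Tolur worono.
The regular Tolur reflex would be 'worono', but the attested form is 'worhono'. The correspondence is irregular, so they are not cognates (the Tolur form has a different source).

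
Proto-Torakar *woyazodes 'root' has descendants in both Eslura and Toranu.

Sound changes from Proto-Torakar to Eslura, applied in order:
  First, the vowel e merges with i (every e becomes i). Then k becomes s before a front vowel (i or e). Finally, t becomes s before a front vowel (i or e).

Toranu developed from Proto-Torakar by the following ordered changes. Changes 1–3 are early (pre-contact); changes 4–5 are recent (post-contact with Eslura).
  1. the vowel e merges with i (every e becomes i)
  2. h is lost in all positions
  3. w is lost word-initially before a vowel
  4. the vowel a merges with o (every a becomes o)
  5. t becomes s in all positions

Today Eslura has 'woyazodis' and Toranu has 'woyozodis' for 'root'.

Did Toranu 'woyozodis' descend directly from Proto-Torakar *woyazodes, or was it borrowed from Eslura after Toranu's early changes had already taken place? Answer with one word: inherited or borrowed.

borrowed

If inherited, *woyazodes would pass through all of Toranu's changes:
Toranu: *woyazodes
  woyazodes → woyazodis   [vowel merger]
  woyazodis (rule 2 does not apply)
  woyazodis → oyazodis   [glide loss]
  oyazodis → oyozodis   [vowel merger]
  oyozodis (rule 5 does not apply)
  giving Toranu oyozodis.
If borrowed from Eslura 'woyazodis' after the early changes, it would undergo only the recent ones:
  rule 4 (vowel merger): woyazodis → woyozodis
  rule 5 (unconditioned shift): no change (woyozodis)
  ⇒ as a loan: woyozodis
Toranu 'woyozodis' matches the loan outcome 'woyozodis', not the inherited 'oyozodis' — it skipped the early Toranu changes, so it was borrowed from Eslura.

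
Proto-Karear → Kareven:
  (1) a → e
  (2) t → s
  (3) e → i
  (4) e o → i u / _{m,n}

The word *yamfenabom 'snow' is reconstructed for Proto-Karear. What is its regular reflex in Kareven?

yimfinibum

Kareven: *yamfenabom > yemfenebom > yimfinibom > yimfinibum  (by vowel merger, vowel merger, pre-nasal raising)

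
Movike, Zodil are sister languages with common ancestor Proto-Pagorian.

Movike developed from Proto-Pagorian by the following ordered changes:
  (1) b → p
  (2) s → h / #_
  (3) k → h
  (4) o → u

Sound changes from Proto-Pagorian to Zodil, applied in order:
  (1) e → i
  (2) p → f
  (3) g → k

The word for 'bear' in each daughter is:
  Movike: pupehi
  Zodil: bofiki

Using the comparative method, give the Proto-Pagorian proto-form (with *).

Position 3: Movike has p, Zodil has f. Taking the neighbouring segments as reconstructed: Movike p could go back to *p or *b; Zodil f could go back to *p or *f — the one source consistent with every daughter is *p.
Position 2: Movike has u, Zodil has o. Zodil preserves o here (none of its changes turn any other segment into o), so the proto-segment is *o.
Verify the candidate proto-form against each daughter:
Movike: *bopeki
  bopeki → popeki   [unconditioned shift]
  popeki (rule 2 does not apply)
  popeki → popehi   [unconditioned shift]
  popehi → pupehi   [vowel merger]
  giving Movike pupehi.
Zodil: *bopeki > bopiki > bofiki  (by vowel merger, unconditioned shift)
No other proto-form is consistent with every reflex, so the reconstruction is *bopeki.

*bopeki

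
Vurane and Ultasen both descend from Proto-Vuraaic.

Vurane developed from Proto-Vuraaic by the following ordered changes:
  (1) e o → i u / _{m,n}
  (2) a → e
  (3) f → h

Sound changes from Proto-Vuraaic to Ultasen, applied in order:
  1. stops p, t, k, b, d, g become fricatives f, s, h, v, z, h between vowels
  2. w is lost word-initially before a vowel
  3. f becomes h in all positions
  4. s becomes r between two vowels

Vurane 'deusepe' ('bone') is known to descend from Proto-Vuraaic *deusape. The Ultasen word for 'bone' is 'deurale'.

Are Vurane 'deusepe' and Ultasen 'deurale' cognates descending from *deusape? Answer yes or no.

Derive the expected Ultasen reflex of *deusape:
Ultasen: *deusape > deusafe > deusahe > deurahe  (by intervocalic lenition, unconditioned shift, rhotacism)
The regular Ultasen reflex would be 'deurahe', but the attested form is 'deurale'. The correspondence is irregular, so they are not cognates (the Ultasen form has a different source).

no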